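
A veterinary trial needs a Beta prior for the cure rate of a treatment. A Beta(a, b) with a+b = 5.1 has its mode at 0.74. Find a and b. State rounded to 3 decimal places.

a = 3.294, b = 1.806

Mode = (a−1)/(κ−2) with κ = a+b, so a−1 = 0.74·3.1 = 2.294.
a = 3.294; b = κ − a = 1.806.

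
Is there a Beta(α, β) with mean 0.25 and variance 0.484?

A Beta with mean μ has variance μ(1−μ)/(α+β+1) < μ(1−μ).
Here μ(1−μ) = 0.25×0.75 = 0.1875, and 0.484 ≥ 0.1875.

No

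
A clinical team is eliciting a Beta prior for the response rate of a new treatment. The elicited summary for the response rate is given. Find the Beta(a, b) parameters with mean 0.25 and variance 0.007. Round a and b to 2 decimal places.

a = 6.45, b = 19.34

Write ν = a+b; then a = μν and Var = μ(1−μ)/(ν+1).
ν = μ(1−μ)/Var − 1 = 0.1875/0.007 − 1 = 25.7857.
a = 0.25·25.7857 = 6.45, b = 0.75·25.7857 = 19.34.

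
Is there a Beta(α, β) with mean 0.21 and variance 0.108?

The Beta variance bound is σ² < μ(1−μ).
Here μ(1−μ) = 0.21×0.79 = 0.1659, and 0.108 < 0.1659.

Yes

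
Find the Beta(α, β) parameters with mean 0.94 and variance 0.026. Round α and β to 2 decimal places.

α = 1.10, β = 0.07

Let s = α+β. The Beta variance is μ(1−μ)/(s+1).
So s+1 = μ(1−μ)/σ² = (0.94×0.06)/0.026 = 0.0564/0.026 = 2.1692, giving s = 1.1692.
Then α = μs = 0.94×1.1692 = 1.10 and β = (1−μ)s = 0.06×1.1692 = 0.07.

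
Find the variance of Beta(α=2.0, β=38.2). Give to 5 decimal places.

0.00115

μ = 2.0/40.2 = 0.049751; Var = μ(1−μ)/(α+β+1) = 0.0472761/41.2 = 0.00115.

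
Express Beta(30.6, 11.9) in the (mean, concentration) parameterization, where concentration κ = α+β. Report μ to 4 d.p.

μ = 0.7200, κ = 42.5

κ = α+β = 30.6+11.9 = 42.5; μ = α/κ = 30.6/42.5 = 0.7200.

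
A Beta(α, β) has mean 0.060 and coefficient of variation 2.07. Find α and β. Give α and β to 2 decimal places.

σ = CV·μ = 2.07×0.060 = 0.12420, so σ² = 0.015426.
s+1 = μ(1−μ)/σ² = 0.056400/0.015426 = 3.6563, so s = α+β = 2.6563.
α = μs = 0.16, β = (1−μ)s = 2.50.

α = 0.16, β = 2.50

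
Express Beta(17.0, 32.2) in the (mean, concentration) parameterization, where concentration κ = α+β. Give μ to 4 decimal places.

κ = α+β = 17.0+32.2 = 49.2; μ = α/κ = 17.0/49.2 = 0.3455.

μ = 0.3455, κ = 49.2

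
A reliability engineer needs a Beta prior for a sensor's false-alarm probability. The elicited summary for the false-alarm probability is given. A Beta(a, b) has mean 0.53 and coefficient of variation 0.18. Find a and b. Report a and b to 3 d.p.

a = 13.976, b = 12.394

Var = (CV·μ)² = (0.18×0.53)² = 0.009101.
a+b = μ(1−μ)/Var − 1 = 0.2491/0.009101 − 1 = 26.3701.
Thus a = 0.53·26.3701 = 13.976 and b = 0.47·26.3701 = 12.394.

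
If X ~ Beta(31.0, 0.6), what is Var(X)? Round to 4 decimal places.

Var = αβ/[(α+β)²(α+β+1)] = (31.0×0.6)/(31.6²×32.6) = 18.60/32553.056 = 0.0006.

0.0006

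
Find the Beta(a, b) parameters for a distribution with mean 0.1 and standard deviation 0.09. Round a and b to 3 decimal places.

a = 1.011, b = 9.100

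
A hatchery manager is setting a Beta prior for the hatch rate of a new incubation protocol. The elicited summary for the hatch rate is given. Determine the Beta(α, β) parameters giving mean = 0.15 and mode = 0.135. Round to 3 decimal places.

α = 7.300, β = 41.367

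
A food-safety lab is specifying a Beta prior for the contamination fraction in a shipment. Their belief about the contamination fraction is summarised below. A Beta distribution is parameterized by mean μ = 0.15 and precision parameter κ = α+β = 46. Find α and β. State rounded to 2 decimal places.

Split κ in proportion μ : (1−μ): α = 0.15·46 = 6.90, β = 46 − 6.90 = 39.10.

α = 6.90, β = 39.10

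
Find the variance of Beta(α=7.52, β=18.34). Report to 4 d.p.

0.0077

α+β = 25.86 and αβ = 137.9168, so Var = αβ/[(α+β)²(α+β+1)] = 137.9168/17962.345656 = 0.0077.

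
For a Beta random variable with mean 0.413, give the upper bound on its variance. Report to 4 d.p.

For fixed mean μ the Beta variance is μ(1−μ)/(α+β+1), increasing as α+β decreases.
Its least upper bound (not attained) is μ(1−μ) = 0.413·0.587 = 0.2424.

0.2424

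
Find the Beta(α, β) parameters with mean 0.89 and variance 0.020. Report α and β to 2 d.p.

α = 3.47, β = 0.43

By moment matching, α+β = μ(1−μ)/σ² − 1 = (0.89·0.11)/0.020 − 1 = 4.8950 − 1 = 3.8950.
Since α/(α+β) = μ, α = 0.89·3.8950 = 3.47 and β = 0.11·3.8950 = 0.43.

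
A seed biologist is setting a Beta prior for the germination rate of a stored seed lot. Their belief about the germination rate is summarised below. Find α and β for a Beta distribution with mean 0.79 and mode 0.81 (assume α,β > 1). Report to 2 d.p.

Let s = α+β. Mean gives α = μs = 0.79s; mode gives (α−1)/(s−2) = 0.81.
Substituting: 0.79s − 1 = 0.81(s−2) = 0.81s − 1.62, so -0.02s = -0.62 and s = 31.0000.
Then α = 0.79×31.0000 = 24.49 and β = s−α = 6.51.

α = 24.49, β = 6.51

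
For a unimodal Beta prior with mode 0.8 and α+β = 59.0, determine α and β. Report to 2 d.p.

Since the density peak of Beta(α,β) is at (α−1)/(α+β−2),
α = 1 + 0.8(59.0−2) = 46.60 and β = 59.0 − 46.60 = 12.40.

α = 46.60, β = 12.40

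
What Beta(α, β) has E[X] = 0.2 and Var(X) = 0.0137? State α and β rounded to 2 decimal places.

Write ν = α+β; then α = μν and Var = μ(1−μ)/(ν+1).
ν = μ(1−μ)/Var − 1 = 0.16/0.0137 − 1 = 10.6788.
α = 0.2·10.6788 = 2.14, β = 0.8·10.6788 = 8.54.

α = 2.14, β = 8.54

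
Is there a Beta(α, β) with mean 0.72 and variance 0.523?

The Beta variance bound is σ² < μ(1−μ).
Here μ(1−μ) = 0.72×0.28 = 0.2016, and 0.523 ≥ 0.2016.

No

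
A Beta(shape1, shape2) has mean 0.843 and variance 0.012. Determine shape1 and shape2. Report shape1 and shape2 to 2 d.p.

Write ν = shape1+shape2; then shape1 = μν and Var = μ(1−μ)/(ν+1).
ν = μ(1−μ)/Var − 1 = 0.132351/0.012 − 1 = 10.0293.
shape1 = 0.843·10.0293 = 8.45, shape2 = 0.157·10.0293 = 1.57.

shape1 = 8.45, shape2 = 1.57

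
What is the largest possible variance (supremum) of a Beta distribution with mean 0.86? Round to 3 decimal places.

For fixed mean μ the Beta variance is μ(1−μ)/(α+β+1), increasing as α+β decreases.
Its least upper bound (not attained) is μ(1−μ) = 0.86·0.14 = 0.120.

0.120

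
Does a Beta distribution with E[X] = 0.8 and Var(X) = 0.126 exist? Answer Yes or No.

Yes

For any Beta, Var(X) < E[X]·(1−E[X]).
Here μ(1−μ) = 0.8×0.2 = 0.16, and 0.126 < 0.16.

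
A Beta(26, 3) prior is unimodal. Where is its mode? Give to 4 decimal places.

0.9259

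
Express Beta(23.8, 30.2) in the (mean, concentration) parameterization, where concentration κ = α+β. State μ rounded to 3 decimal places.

μ = 0.441, κ = 54.0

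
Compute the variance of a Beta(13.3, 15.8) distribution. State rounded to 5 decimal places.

0.00824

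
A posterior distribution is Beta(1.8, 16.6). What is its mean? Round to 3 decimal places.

0.098

The Beta mean is α/(α+β) = 1.8/(1.8+16.6) = 0.098.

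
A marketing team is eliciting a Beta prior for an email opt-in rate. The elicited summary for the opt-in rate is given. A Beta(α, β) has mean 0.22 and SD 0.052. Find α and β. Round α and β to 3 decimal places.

α = 13.742, β = 48.720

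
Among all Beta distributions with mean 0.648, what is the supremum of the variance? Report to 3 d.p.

For fixed mean μ the Beta variance is μ(1−μ)/(α+β+1), increasing as α+β decreases.
Its least upper bound (not attained) is μ(1−μ) = 0.648·0.352 = 0.228.

0.228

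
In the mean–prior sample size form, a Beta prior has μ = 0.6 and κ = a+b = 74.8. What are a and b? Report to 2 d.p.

a = 44.88, b = 29.92

Split κ in proportion μ : (1−μ): a = 0.6·74.8 = 44.88, b = 74.8 − 44.88 = 29.92.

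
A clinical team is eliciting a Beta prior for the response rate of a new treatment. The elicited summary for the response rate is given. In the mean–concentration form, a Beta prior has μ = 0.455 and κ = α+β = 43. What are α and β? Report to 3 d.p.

α = 19.565, β = 23.435

α = μκ = 0.455×43 = 19.565 and β = (1−μ)κ = 0.545×43 = 23.435.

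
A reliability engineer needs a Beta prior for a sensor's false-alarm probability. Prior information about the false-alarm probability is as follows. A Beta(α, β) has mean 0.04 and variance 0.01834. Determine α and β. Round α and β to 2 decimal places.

By moment matching, α+β = μ(1−μ)/σ² − 1 = (0.04·0.96)/0.01834 − 1 = 2.0938 − 1 = 1.0938.
Since α/(α+β) = μ, α = 0.04·1.0938 = 0.04 and β = 0.96·1.0938 = 1.05.

α = 0.04, β = 1.05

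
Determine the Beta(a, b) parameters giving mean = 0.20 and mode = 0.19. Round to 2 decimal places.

Let s = a+b. Mean gives a = μs = 0.20s; mode gives (a−1)/(s−2) = 0.19.
Substituting: 0.20s − 1 = 0.19(s−2) = 0.19s − 0.38, so 0.01s = 0.62 and s = 62.0000.
Then a = 0.20×62.0000 = 12.40 and b = s−a = 49.60.

a = 12.40, b = 49.60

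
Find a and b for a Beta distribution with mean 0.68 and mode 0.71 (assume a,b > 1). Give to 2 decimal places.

a = 9.52, b = 4.48

With s = a+b: μ = a/s and mode = (a−1)/(s−2). Eliminating a = μs,
μs − 1 = m(s−2) ⇒ s(μ−m) = 1−2m ⇒ s = -0.42/-0.03 = 14.0000.
So a = μs = 9.52, b = (1−μ)s = 4.48.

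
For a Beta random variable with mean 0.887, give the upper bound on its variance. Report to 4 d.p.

0.1002

For fixed mean μ the Beta variance is μ(1−μ)/(α+β+1), increasing as α+β decreases.
Its least upper bound (not attained) is μ(1−μ) = 0.887·0.113 = 0.1002.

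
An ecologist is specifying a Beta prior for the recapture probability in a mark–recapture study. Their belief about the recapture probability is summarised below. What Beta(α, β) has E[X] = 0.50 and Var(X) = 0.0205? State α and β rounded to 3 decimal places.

α = 5.598, β = 5.598

Write ν = α+β; then α = μν and Var = μ(1−μ)/(ν+1).
ν = μ(1−μ)/Var − 1 = 0.2500/0.0205 − 1 = 11.1951.
α = 0.50·11.1951 = 5.598, β = 0.50·11.1951 = 5.598.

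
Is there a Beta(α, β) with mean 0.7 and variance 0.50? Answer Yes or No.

No

The Beta variance bound is σ² < μ(1−μ).
Here μ(1−μ) = 0.7×0.3 = 0.21, and 0.50 ≥ 0.21.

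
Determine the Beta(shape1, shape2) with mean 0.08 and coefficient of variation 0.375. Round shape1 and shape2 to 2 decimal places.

shape1 = 6.46, shape2 = 74.32

σ = CV·μ = 0.375×0.08 = 0.03000, so σ² = 0.000900.
s+1 = μ(1−μ)/σ² = 0.0736/0.000900 = 81.7778, so s = shape1+shape2 = 80.7778.
shape1 = μs = 6.46, shape2 = (1−μ)s = 74.32.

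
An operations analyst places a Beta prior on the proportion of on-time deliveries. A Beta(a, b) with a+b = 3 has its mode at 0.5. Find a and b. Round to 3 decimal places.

For a,b>1 the mode is (a−1)/(a+b−2), so a = mode·(κ−2)+1 = 0.5×1+1 = 1.500.
And b = (1−mode)·(κ−2)+1 = 0.5×1+1 = 1.500.

a = 1.500, b = 1.500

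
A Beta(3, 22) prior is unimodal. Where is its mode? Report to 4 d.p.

The density x^(α−1)(1−x)^(β−1) is maximised at (α−1)/(α+β−2) = 2/23 = 0.0870.

0.0870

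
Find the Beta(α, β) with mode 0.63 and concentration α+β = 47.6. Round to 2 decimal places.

α = 29.73, β = 17.87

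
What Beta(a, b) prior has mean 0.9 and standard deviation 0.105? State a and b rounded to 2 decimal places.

Variance = 0.105² = 0.011025. The moment-matching identity a+b = μ(1−μ)/Var − 1 gives
a+b = 0.09/0.011025 − 1 = 7.1633, so a = μ·7.1633 = 6.45 and b = (1−μ)·7.1633 = 0.72.

a = 6.45, b = 0.72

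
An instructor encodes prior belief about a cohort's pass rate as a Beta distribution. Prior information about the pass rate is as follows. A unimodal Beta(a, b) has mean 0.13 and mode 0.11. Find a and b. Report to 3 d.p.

a = 5.070, b = 33.930

Let s = a+b. Mean gives a = μs = 0.13s; mode gives (a−1)/(s−2) = 0.11.
Substituting: 0.13s − 1 = 0.11(s−2) = 0.11s − 0.22, so 0.02s = 0.78 and s = 39.0000.
Then a = 0.13×39.0000 = 5.070 and b = s−a = 33.930.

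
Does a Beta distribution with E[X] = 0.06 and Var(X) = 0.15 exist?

A Beta with mean μ has variance μ(1−μ)/(α+β+1) < μ(1−μ).
Here μ(1−μ) = 0.06×0.94 = 0.0564, and 0.15 ≥ 0.0564.

No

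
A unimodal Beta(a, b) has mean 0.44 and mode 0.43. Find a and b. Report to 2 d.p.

Let s = a+b. Mean gives a = μs = 0.44s; mode gives (a−1)/(s−2) = 0.43.
Substituting: 0.44s − 1 = 0.43(s−2) = 0.43s − 0.86, so 0.01s = 0.14 and s = 14.0000.
Then a = 0.44×14.0000 = 6.16 and b = s−a = 7.84.

a = 6.16, b = 7.84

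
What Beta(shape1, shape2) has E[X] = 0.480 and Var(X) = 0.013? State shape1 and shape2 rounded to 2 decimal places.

Write ν = shape1+shape2; then shape1 = μν and Var = μ(1−μ)/(ν+1).
ν = μ(1−μ)/Var − 1 = 0.249600/0.013 − 1 = 18.2000.
shape1 = 0.480·18.2000 = 8.74, shape2 = 0.520·18.2000 = 9.46.

shape1 = 8.74, shape2 = 9.46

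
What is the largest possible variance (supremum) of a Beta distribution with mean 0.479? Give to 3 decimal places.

0.250

For fixed mean μ the Beta variance is μ(1−μ)/(α+β+1), increasing as α+β decreases.
Its least upper bound (not attained) is μ(1−μ) = 0.479·0.521 = 0.250.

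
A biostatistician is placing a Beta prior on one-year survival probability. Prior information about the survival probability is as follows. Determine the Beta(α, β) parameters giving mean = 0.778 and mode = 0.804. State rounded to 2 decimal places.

α = 18.19, β = 5.19

Let s = α+β. Mean gives α = μs = 0.778s; mode gives (α−1)/(s−2) = 0.804.
Substituting: 0.778s − 1 = 0.804(s−2) = 0.804s − 1.608, so -0.026s = -0.608 and s = 23.3846.
Then α = 0.778×23.3846 = 18.19 and β = s−α = 5.19.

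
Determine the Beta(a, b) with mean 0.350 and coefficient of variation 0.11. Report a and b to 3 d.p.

σ = CV·μ = 0.11×0.350 = 0.03850, so σ² = 0.001482.
s+1 = μ(1−μ)/σ² = 0.227500/0.001482 = 153.4829, so s = a+b = 152.4829.
a = μs = 53.369, b = (1−μ)s = 99.114.

a = 53.369, b = 99.114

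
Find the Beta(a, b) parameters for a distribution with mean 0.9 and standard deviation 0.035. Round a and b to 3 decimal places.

a = 65.222, b = 7.247

σ² = 0.035² = 0.001225.
With s = a+b, Var = μ(1−μ)/(s+1), so s+1 = (0.9×0.1)/0.001225 = 73.4694 and s = 72.4694.
a = μs = 65.222, b = (1−μ)s = 7.247.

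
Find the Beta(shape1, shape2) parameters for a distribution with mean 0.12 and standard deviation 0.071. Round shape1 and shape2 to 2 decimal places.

First σ² = 0.005041. Setting shape1 = μn, shape2 = (1−μ)n with n = shape1+shape2,
μ(1−μ)/(n+1) = 0.005041 ⇒ n+1 = 0.1056/0.005041 = 20.9482 ⇒ n = 19.9482.
Hence shape1 = 0.12×19.9482 = 2.39, shape2 = 0.88×19.9482 = 17.55.

shape1 = 2.39, shape2 = 17.55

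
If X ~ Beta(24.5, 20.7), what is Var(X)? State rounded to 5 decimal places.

Var = αβ/[(α+β)²(α+β+1)] = (24.5×20.7)/(45.2²×46.2) = 507.15/94388.448 = 0.00537.

0.00537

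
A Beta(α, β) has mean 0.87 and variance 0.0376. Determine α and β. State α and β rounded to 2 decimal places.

Write ν = α+β; then α = μν and Var = μ(1−μ)/(ν+1).
ν = μ(1−μ)/Var − 1 = 0.1131/0.0376 − 1 = 2.0080.
α = 0.87·2.0080 = 1.75, β = 0.13·2.0080 = 0.26.

α = 1.75, β = 0.26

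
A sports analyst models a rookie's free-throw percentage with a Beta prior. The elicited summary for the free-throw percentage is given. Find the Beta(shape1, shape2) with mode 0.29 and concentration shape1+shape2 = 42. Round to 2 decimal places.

shape1 = 12.60, shape2 = 29.40

For shape1,shape2>1 the mode is (shape1−1)/(shape1+shape2−2), so shape1 = mode·(κ−2)+1 = 0.29×40+1 = 12.60.
And shape2 = (1−mode)·(κ−2)+1 = 0.71×40+1 = 29.40.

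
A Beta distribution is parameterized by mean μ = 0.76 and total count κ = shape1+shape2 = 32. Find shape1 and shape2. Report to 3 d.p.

shape1 = μκ = 0.76×32 = 24.320 and shape2 = (1−μ)κ = 0.24×32 = 7.680.

shape1 = 24.320, shape2 = 7.680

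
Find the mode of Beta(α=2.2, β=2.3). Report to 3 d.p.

The density x^(α−1)(1−x)^(β−1) is maximised at (α−1)/(α+β−2) = 1.2/2.5 = 0.480.

0.480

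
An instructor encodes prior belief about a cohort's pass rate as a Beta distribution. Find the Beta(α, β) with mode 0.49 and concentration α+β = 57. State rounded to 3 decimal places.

α = 27.950, β = 29.050

For α,β>1 the mode is (α−1)/(α+β−2), so α = mode·(κ−2)+1 = 0.49×55+1 = 27.950.
And β = (1−mode)·(κ−2)+1 = 0.51×55+1 = 29.050.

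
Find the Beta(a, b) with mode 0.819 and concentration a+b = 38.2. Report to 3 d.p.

a = 30.648, b = 7.552

Mode = (a−1)/(κ−2) with κ = a+b, so a−1 = 0.819·36.2 = 29.648.
a = 30.648; b = κ − a = 7.552.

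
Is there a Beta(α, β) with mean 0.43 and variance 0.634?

For any Beta, Var(X) < E[X]·(1−E[X]).
Here μ(1−μ) = 0.43×0.57 = 0.2451, and 0.634 ≥ 0.2451.

No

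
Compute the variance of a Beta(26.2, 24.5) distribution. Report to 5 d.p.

0.00483

α+β = 50.7 and αβ = 641.90, so Var = αβ/[(α+β)²(α+β+1)] = 641.90/132894.333 = 0.00483.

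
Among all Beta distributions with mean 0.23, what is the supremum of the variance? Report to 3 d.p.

For fixed mean μ the Beta variance is μ(1−μ)/(α+β+1), increasing as α+β decreases.
Its least upper bound (not attained) is μ(1−μ) = 0.23·0.77 = 0.177.

0.177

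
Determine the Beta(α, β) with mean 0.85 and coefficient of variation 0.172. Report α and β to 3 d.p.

α = 4.220, β = 0.745

σ = CV·μ = 0.172×0.85 = 0.14620, so σ² = 0.021374.
s+1 = μ(1−μ)/σ² = 0.1275/0.021374 = 5.9651, so s = α+β = 4.9651.
α = μs = 4.220, β = (1−μ)s = 0.745.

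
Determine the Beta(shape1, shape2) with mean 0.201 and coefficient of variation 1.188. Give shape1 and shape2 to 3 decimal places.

shape1 = 0.365, shape2 = 1.451

Var = (CV·μ)² = (1.188×0.201)² = 0.057020.
shape1+shape2 = μ(1−μ)/Var − 1 = 0.160599/0.057020 − 1 = 1.8166.
Thus shape1 = 0.201·1.8166 = 0.365 and shape2 = 0.799·1.8166 = 1.451.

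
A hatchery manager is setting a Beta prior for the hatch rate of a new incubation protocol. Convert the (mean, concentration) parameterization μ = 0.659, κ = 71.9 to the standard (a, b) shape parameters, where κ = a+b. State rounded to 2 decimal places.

Split κ in proportion μ : (1−μ): a = 0.659·71.9 = 47.38, b = 71.9 − 47.38 = 24.52.

a = 47.38, b = 24.52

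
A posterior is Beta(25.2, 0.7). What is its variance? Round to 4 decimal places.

μ = 25.2/25.9 = 0.972973; Var = μ(1−μ)/(α+β+1) = 0.0262966/26.9 = 0.0010.

0.0010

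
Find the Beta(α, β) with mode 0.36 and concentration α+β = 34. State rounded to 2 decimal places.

α = 12.52, β = 21.48

For α,β>1 the mode is (α−1)/(α+β−2), so α = mode·(κ−2)+1 = 0.36×32+1 = 12.52.
And β = (1−mode)·(κ−2)+1 = 0.64×32+1 = 21.48.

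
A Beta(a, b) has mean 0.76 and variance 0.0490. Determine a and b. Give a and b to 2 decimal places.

Write ν = a+b; then a = μν and Var = μ(1−μ)/(ν+1).
ν = μ(1−μ)/Var − 1 = 0.1824/0.0490 − 1 = 2.7224.
a = 0.76·2.7224 = 2.07, b = 0.24·2.7224 = 0.65.

a = 2.07, b = 0.65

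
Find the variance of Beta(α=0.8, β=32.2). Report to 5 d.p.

Var = αβ/[(α+β)²(α+β+1)] = (0.8×32.2)/(33.0²×34.0) = 25.76/37026.000 = 0.00070.

0.00070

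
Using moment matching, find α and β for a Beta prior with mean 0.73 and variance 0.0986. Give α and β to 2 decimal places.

Let s = α+β. The Beta variance is μ(1−μ)/(s+1).
So s+1 = μ(1−μ)/σ² = (0.73×0.27)/0.0986 = 0.1971/0.0986 = 1.9990, giving s = 0.9990.
Then α = μs = 0.73×0.9990 = 0.73 and β = (1−μ)s = 0.27×0.9990 = 0.27.

α = 0.73, β = 0.27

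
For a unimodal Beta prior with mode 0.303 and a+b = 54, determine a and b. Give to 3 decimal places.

a = 16.756, b = 37.244

Since the density peak of Beta(a,b) is at (a−1)/(a+b−2),
a = 1 + 0.303(54−2) = 16.756 and b = 54 − 16.756 = 37.244.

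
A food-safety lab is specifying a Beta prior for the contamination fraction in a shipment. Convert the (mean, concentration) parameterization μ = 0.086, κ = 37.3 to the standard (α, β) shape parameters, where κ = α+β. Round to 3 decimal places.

α = 3.208, β = 34.092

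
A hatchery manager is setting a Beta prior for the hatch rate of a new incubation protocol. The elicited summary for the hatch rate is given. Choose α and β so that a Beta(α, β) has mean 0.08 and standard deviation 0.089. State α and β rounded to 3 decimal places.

σ² = 0.089² = 0.007921.
With s = α+β, Var = μ(1−μ)/(s+1), so s+1 = (0.08×0.92)/0.007921 = 9.2918 and s = 8.2918.
α = μs = 0.663, β = (1−μ)s = 7.628.

α = 0.663, β = 7.628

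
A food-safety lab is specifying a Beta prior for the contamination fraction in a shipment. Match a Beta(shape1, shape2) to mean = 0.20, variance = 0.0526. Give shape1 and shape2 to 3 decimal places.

By moment matching, shape1+shape2 = μ(1−μ)/σ² − 1 = (0.20·0.80)/0.0526 − 1 = 3.0418 − 1 = 2.0418.
Since shape1/(shape1+shape2) = μ, shape1 = 0.20·2.0418 = 0.408 and shape2 = 0.80·2.0418 = 1.633.

shape1 = 0.408, shape2 = 1.633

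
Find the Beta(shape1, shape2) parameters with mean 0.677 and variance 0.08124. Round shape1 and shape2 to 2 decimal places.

Write ν = shape1+shape2; then shape1 = μν and Var = μ(1−μ)/(ν+1).
ν = μ(1−μ)/Var − 1 = 0.218671/0.08124 − 1 = 1.6917.
shape1 = 0.677·1.6917 = 1.15, shape2 = 0.323·1.6917 = 0.55.

shape1 = 1.15, shape2 = 0.55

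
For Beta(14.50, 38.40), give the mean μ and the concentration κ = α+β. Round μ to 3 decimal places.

κ = α+β = 14.50+38.40 = 52.90; μ = α/κ = 14.50/52.90 = 0.274.

μ = 0.274, κ = 52.90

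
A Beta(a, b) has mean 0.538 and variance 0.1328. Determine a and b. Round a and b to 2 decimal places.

Write ν = a+b; then a = μν and Var = μ(1−μ)/(ν+1).
ν = μ(1−μ)/Var − 1 = 0.248556/0.1328 − 1 = 0.8717.
a = 0.538·0.8717 = 0.47, b = 0.462·0.8717 = 0.40.

a = 0.47, b = 0.40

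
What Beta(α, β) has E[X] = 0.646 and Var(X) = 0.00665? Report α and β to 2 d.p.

Write ν = α+β; then α = μν and Var = μ(1−μ)/(ν+1).
ν = μ(1−μ)/Var − 1 = 0.228684/0.00665 − 1 = 33.3886.
α = 0.646·33.3886 = 21.57, β = 0.354·33.3886 = 11.82.

α = 21.57, β = 11.82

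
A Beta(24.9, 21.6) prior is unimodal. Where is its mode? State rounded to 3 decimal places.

With α,β > 1, mode = (α−1)/(α+β−2) = 23.9/44.5 = 0.537.

0.537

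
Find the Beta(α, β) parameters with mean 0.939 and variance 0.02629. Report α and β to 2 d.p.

Write ν = α+β; then α = μν and Var = μ(1−μ)/(ν+1).
ν = μ(1−μ)/Var − 1 = 0.057279/0.02629 − 1 = 1.1787.
α = 0.939·1.1787 = 1.11, β = 0.061·1.1787 = 0.07.

α = 1.11, β = 0.07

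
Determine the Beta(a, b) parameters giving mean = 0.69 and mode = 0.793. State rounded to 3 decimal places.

a = 3.926, b = 1.764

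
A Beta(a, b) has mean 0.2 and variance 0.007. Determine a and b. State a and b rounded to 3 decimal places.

Let s = a+b. The Beta variance is μ(1−μ)/(s+1).
So s+1 = μ(1−μ)/σ² = (0.2×0.8)/0.007 = 0.16/0.007 = 22.8571, giving s = 21.8571.
Then a = μs = 0.2×21.8571 = 4.371 and b = (1−μ)s = 0.8×21.8571 = 17.486.

a = 4.371, b = 17.486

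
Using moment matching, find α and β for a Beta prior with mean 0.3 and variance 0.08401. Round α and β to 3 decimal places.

By moment matching, α+β = μ(1−μ)/σ² − 1 = (0.3·0.7)/0.08401 − 1 = 2.4997 − 1 = 1.4997.
Since α/(α+β) = μ, α = 0.3·1.4997 = 0.450 and β = 0.7·1.4997 = 1.050.

α = 0.450, β = 1.050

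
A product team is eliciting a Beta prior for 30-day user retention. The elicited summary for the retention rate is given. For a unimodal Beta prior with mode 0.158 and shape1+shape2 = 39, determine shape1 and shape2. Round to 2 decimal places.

Mode = (shape1−1)/(κ−2) with κ = shape1+shape2, so shape1−1 = 0.158·37 = 5.85.
shape1 = 6.85; shape2 = κ − shape1 = 32.15.

shape1 = 6.85, shape2 = 32.15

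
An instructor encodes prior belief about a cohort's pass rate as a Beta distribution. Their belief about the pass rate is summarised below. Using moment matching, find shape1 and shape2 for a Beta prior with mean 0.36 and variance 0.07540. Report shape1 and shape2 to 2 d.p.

Let s = shape1+shape2. The Beta variance is μ(1−μ)/(s+1).
So s+1 = μ(1−μ)/σ² = (0.36×0.64)/0.07540 = 0.2304/0.07540 = 3.0557, giving s = 2.0557.
Then shape1 = μs = 0.36×2.0557 = 0.74 and shape2 = (1−μ)s = 0.64×2.0557 = 1.32.

shape1 = 0.74, shape2 = 1.32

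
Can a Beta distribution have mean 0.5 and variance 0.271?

No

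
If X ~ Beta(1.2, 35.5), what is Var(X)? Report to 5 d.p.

μ = 1.2/36.7 = 0.032698; Var = μ(1−μ)/(α+β+1) = 0.0316284/37.7 = 0.00084.

0.00084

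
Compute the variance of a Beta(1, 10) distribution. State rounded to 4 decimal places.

Var = αβ/[(α+β)²(α+β+1)] = (1×10)/(11²×12) = 10/1452 = 0.0069.

0.0069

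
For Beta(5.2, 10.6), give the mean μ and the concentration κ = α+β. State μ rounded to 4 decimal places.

μ = 0.3291, κ = 15.8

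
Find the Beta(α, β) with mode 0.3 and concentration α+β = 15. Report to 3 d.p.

α = 4.900, β = 10.100

For α,β>1 the mode is (α−1)/(α+β−2), so α = mode·(κ−2)+1 = 0.3×13+1 = 4.900.
And β = (1−mode)·(κ−2)+1 = 0.7×13+1 = 10.100.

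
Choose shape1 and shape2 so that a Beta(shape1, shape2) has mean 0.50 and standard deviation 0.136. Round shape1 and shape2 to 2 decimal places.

Variance = 0.136² = 0.018496. The moment-matching identity shape1+shape2 = μ(1−μ)/Var − 1 gives
shape1+shape2 = 0.2500/0.018496 − 1 = 12.5164, so shape1 = μ·12.5164 = 6.26 and shape2 = (1−μ)·12.5164 = 6.26.

shape1 = 6.26, shape2 = 6.26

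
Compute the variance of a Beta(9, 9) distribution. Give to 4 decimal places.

0.0132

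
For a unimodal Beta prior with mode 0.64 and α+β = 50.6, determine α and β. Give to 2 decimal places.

α = 32.10, β = 18.50

For α,β>1 the mode is (α−1)/(α+β−2), so α = mode·(κ−2)+1 = 0.64×48.6+1 = 32.10.
And β = (1−mode)·(κ−2)+1 = 0.36×48.6+1 = 18.50.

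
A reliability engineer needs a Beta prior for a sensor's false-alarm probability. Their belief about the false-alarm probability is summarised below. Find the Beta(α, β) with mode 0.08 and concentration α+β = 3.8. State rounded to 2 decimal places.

Mode = (α−1)/(κ−2) with κ = α+β, so α−1 = 0.08·1.8 = 0.14.
α = 1.14; β = κ − α = 2.66.

α = 1.14, β = 2.66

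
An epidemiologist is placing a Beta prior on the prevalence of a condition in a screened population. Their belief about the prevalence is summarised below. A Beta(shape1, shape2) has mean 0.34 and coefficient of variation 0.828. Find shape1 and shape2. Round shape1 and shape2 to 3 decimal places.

σ = CV·μ = 0.828×0.34 = 0.28152, so σ² = 0.079254.
s+1 = μ(1−μ)/σ² = 0.2244/0.079254 = 2.8314, so s = shape1+shape2 = 1.8314.
shape1 = μs = 0.623, shape2 = (1−μ)s = 1.209.

shape1 = 0.623, shape2 = 1.209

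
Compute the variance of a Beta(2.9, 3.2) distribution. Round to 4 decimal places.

0.0351

μ = 2.9/6.1 = 0.475410; Var = μ(1−μ)/(α+β+1) = 0.2493953/7.1 = 0.0351.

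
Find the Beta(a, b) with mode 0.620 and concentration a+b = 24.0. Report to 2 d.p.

a = 14.64, b = 9.36

Since the density peak of Beta(a,b) is at (a−1)/(a+b−2),
a = 1 + 0.620(24.0−2) = 14.64 and b = 24.0 − 14.64 = 9.36.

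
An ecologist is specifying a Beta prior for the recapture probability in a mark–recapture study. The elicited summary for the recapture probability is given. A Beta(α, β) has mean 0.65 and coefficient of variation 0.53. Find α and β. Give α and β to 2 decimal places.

σ = CV·μ = 0.53×0.65 = 0.34450, so σ² = 0.118680.
s+1 = μ(1−μ)/σ² = 0.2275/0.118680 = 1.9169, so s = α+β = 0.9169.
α = μs = 0.60, β = (1−μ)s = 0.32.

α = 0.60, β = 0.32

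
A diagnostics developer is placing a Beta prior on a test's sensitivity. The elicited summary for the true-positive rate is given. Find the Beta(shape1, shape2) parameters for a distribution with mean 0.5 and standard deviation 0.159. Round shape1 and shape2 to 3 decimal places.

First σ² = 0.025281. Setting shape1 = μn, shape2 = (1−μ)n with n = shape1+shape2,
μ(1−μ)/(n+1) = 0.025281 ⇒ n+1 = 0.25/0.025281 = 9.8888 ⇒ n = 8.8888.
Hence shape1 = 0.5×8.8888 = 4.444, shape2 = 0.5×8.8888 = 4.444.

shape1 = 4.444, shape2 = 4.444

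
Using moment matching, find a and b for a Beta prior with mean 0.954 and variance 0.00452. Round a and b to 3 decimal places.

By moment matching, a+b = μ(1−μ)/σ² − 1 = (0.954·0.046)/0.00452 − 1 = 9.7088 − 1 = 8.7088.
Since a/(a+b) = μ, a = 0.954·8.7088 = 8.308 and b = 0.046·8.7088 = 0.401.

a = 8.308, b = 0.401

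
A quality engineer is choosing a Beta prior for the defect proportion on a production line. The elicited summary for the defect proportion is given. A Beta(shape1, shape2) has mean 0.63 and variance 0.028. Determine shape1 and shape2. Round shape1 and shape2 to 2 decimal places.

Write ν = shape1+shape2; then shape1 = μν and Var = μ(1−μ)/(ν+1).
ν = μ(1−μ)/Var − 1 = 0.2331/0.028 − 1 = 7.3250.
shape1 = 0.63·7.3250 = 4.61, shape2 = 0.37·7.3250 = 2.71.

shape1 = 4.61, shape2 = 2.71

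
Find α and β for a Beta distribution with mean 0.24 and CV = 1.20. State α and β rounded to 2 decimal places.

α = 0.29, β = 0.91

σ = CV·μ = 1.20×0.24 = 0.28800, so σ² = 0.082944.
s+1 = μ(1−μ)/σ² = 0.1824/0.082944 = 2.1991, so s = α+β = 1.1991.
α = μs = 0.29, β = (1−μ)s = 0.91.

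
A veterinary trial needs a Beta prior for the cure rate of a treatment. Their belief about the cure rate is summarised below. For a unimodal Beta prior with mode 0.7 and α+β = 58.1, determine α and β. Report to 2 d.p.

α = 40.27, β = 17.83

For α,β>1 the mode is (α−1)/(α+β−2), so α = mode·(κ−2)+1 = 0.7×56.1+1 = 40.27.
And β = (1−mode)·(κ−2)+1 = 0.3×56.1+1 = 17.83.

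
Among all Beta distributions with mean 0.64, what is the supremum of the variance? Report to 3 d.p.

0.230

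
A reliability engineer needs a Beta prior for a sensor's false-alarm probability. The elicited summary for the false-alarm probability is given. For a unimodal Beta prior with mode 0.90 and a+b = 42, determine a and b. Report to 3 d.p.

Mode = (a−1)/(κ−2) with κ = a+b, so a−1 = 0.90·40 = 36.000.
a = 37.000; b = κ − a = 5.000.

a = 37.000, b = 5.000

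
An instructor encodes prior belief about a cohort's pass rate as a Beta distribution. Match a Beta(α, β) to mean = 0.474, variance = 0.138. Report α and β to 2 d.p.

α = 0.38, β = 0.42

By moment matching, α+β = μ(1−μ)/σ² − 1 = (0.474·0.526)/0.138 − 1 = 1.8067 − 1 = 0.8067.
Since α/(α+β) = μ, α = 0.474·0.8067 = 0.38 and β = 0.526·0.8067 = 0.42.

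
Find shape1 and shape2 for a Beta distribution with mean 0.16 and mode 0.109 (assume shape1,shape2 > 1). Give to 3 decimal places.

Let s = shape1+shape2. Mean gives shape1 = μs = 0.16s; mode gives (shape1−1)/(s−2) = 0.109.
Substituting: 0.16s − 1 = 0.109(s−2) = 0.109s − 0.218, so 0.051s = 0.782 and s = 15.3333.
Then shape1 = 0.16×15.3333 = 2.453 and shape2 = s−shape1 = 12.880.

shape1 = 2.453, shape2 = 12.880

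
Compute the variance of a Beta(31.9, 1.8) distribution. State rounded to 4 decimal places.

0.0015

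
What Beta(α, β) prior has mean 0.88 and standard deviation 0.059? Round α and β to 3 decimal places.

α = 25.816, β = 3.520

σ² = 0.059² = 0.003481.
With s = α+β, Var = μ(1−μ)/(s+1), so s+1 = (0.88×0.12)/0.003481 = 30.3361 and s = 29.3361.
α = μs = 25.816, β = (1−μ)s = 3.520.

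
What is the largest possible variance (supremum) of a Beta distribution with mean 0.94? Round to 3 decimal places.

0.056

Var = μ(1−μ)/(α+β+1), which approaches μ(1−μ) as α+β → 0.
So the supremum is μ(1−μ) = 0.94×0.06 = 0.056.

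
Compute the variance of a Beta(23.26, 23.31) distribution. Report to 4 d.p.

0.0053

Var = αβ/[(α+β)²(α+β+1)] = (23.26×23.31)/(46.57²×47.57) = 542.1906/103168.146293 = 0.0053.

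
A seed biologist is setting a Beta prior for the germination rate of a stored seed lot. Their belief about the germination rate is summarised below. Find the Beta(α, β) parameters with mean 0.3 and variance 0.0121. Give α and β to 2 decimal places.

By moment matching, α+β = μ(1−μ)/σ² − 1 = (0.3·0.7)/0.0121 − 1 = 17.3554 − 1 = 16.3554.
Since α/(α+β) = μ, α = 0.3·16.3554 = 4.91 and β = 0.7·16.3554 = 11.45.

α = 4.91, β = 11.45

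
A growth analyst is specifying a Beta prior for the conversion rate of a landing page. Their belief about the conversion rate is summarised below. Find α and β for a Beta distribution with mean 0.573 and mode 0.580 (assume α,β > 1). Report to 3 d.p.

α = 13.097, β = 9.760

Let s = α+β. Mean gives α = μs = 0.573s; mode gives (α−1)/(s−2) = 0.580.
Substituting: 0.573s − 1 = 0.580(s−2) = 0.580s − 1.160, so -0.007s = -0.160 and s = 22.8571.
Then α = 0.573×22.8571 = 13.097 and β = s−α = 9.760.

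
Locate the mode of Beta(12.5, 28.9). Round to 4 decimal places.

0.2919

With α,β > 1, mode = (α−1)/(α+β−2) = 11.5/39.4 = 0.2919.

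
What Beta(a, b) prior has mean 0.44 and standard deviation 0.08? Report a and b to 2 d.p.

a = 16.50, b = 21.00

Variance = 0.08² = 0.0064. The moment-matching identity a+b = μ(1−μ)/Var − 1 gives
a+b = 0.2464/0.0064 − 1 = 37.5000, so a = μ·37.5000 = 16.50 and b = (1−μ)·37.5000 = 21.00.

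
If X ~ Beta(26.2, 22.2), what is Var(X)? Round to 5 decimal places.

0.00503

Var = αβ/[(α+β)²(α+β+1)] = (26.2×22.2)/(48.4²×49.4) = 581.64/115722.464 = 0.00503.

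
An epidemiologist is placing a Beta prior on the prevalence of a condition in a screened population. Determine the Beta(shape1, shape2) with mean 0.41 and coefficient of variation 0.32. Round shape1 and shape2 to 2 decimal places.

shape1 = 5.35, shape2 = 7.70

Var = (CV·μ)² = (0.32×0.41)² = 0.017213.
shape1+shape2 = μ(1−μ)/Var − 1 = 0.2419/0.017213 − 1 = 13.0530.
Thus shape1 = 0.41·13.0530 = 5.35 and shape2 = 0.59·13.0530 = 7.70.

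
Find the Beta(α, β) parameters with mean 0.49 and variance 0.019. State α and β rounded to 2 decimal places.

α = 5.95, β = 6.20

By moment matching, α+β = μ(1−μ)/σ² − 1 = (0.49·0.51)/0.019 − 1 = 13.1526 − 1 = 12.1526.
Since α/(α+β) = μ, α = 0.49·12.1526 = 5.95 and β = 0.51·12.1526 = 6.20.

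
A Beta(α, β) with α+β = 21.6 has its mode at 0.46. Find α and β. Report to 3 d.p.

For α,β>1 the mode is (α−1)/(α+β−2), so α = mode·(κ−2)+1 = 0.46×19.6+1 = 10.016.
And β = (1−mode)·(κ−2)+1 = 0.54×19.6+1 = 11.584.

α = 10.016, β = 11.584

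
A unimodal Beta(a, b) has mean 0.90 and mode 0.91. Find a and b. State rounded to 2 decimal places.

With s = a+b: μ = a/s and mode = (a−1)/(s−2). Eliminating a = μs,
μs − 1 = m(s−2) ⇒ s(μ−m) = 1−2m ⇒ s = -0.82/-0.01 = 82.0000.
So a = μs = 73.80, b = (1−μ)s = 8.20.

a = 73.80, b = 8.20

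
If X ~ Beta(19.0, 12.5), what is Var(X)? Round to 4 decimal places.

μ = 19.0/31.5 = 0.603175; Var = μ(1−μ)/(α+β+1) = 0.2393550/32.5 = 0.0074.

0.0074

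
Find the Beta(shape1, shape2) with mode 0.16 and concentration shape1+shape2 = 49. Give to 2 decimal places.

shape1 = 8.52, shape2 = 40.48

For shape1,shape2>1 the mode is (shape1−1)/(shape1+shape2−2), so shape1 = mode·(κ−2)+1 = 0.16×47+1 = 8.52.
And shape2 = (1−mode)·(κ−2)+1 = 0.84×47+1 = 40.48.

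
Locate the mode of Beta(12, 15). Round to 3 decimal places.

The density x^(α−1)(1−x)^(β−1) is maximised at (α−1)/(α+β−2) = 11/25 = 0.440.

0.440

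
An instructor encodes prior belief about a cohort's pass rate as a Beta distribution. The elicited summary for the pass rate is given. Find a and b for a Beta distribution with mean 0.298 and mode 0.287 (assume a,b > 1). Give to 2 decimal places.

a = 11.54, b = 27.19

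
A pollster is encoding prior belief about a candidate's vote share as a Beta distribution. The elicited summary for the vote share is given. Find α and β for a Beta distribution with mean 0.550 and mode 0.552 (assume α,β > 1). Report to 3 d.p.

α = 28.600, β = 23.400

With s = α+β: μ = α/s and mode = (α−1)/(s−2). Eliminating α = μs,
μs − 1 = m(s−2) ⇒ s(μ−m) = 1−2m ⇒ s = -0.104/-0.002 = 52.0000.
So α = μs = 28.600, β = (1−μ)s = 23.400.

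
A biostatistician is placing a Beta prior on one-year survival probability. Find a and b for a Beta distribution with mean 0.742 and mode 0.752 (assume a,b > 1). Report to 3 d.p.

a = 37.397, b = 13.003

Let s = a+b. Mean gives a = μs = 0.742s; mode gives (a−1)/(s−2) = 0.752.
Substituting: 0.742s − 1 = 0.752(s−2) = 0.752s − 1.504, so -0.010s = -0.504 and s = 50.4000.
Then a = 0.742×50.4000 = 37.397 and b = s−a = 13.003.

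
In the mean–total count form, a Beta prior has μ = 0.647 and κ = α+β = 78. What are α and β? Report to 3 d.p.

α = μκ = 0.647×78 = 50.466 and β = (1−μ)κ = 0.353×78 = 27.534.

α = 50.466, β = 27.534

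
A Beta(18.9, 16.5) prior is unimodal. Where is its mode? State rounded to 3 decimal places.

With α,β > 1, mode = (α−1)/(α+β−2) = 17.9/33.4 = 0.536.

0.536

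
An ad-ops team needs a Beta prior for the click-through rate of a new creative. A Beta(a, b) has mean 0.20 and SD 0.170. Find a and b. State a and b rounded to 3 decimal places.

a = 0.907, b = 3.629

First σ² = 0.028900. Setting a = μn, b = (1−μ)n with n = a+b,
μ(1−μ)/(n+1) = 0.028900 ⇒ n+1 = 0.1600/0.028900 = 5.5363 ⇒ n = 4.5363.
Hence a = 0.20×4.5363 = 0.907, b = 0.80×4.5363 = 3.629.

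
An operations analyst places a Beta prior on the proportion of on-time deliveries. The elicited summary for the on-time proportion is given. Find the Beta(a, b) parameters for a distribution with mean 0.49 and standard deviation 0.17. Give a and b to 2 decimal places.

Variance = 0.17² = 0.0289. The moment-matching identity a+b = μ(1−μ)/Var − 1 gives
a+b = 0.2499/0.0289 − 1 = 7.6471, so a = μ·7.6471 = 3.75 and b = (1−μ)·7.6471 = 3.90.

a = 3.75, b = 3.90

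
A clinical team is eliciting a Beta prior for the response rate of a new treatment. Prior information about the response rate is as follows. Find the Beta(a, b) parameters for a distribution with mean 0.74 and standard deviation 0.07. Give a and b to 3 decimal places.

σ² = 0.07² = 0.0049.
With s = a+b, Var = μ(1−μ)/(s+1), so s+1 = (0.74×0.26)/0.0049 = 39.2653 and s = 38.2653.
a = μs = 28.316, b = (1−μ)s = 9.949.

a = 28.316, b = 9.949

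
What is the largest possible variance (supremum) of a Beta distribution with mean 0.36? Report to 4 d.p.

Var = μ(1−μ)/(α+β+1), which approaches μ(1−μ) as α+β → 0.
So the supremum is μ(1−μ) = 0.36×0.64 = 0.2304.

0.2304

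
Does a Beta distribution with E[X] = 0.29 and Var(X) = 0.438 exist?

No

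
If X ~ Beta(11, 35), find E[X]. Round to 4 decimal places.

The Beta mean is α/(α+β) = 11/(11+35) = 0.2391.

0.2391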